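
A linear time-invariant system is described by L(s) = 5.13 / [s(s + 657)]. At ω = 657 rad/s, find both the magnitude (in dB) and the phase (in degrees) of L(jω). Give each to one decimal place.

|j657 + 657| = √(657² + 657²) = 929.1
|j657| = 657
|L(j657)| = 5.13 / (929.1 × 657) = 8.4037e-06
20 log₁₀(8.4037e-06) = -101.51 dB
∠(j657 + 657) = arctan(657/657) = 45.00°
∠(j657) = 90.00°
∠L(j657) = − (45.00° + 90.00°) = -135.00°

|L| = -101.5 dB, ∠L = -135.0 deg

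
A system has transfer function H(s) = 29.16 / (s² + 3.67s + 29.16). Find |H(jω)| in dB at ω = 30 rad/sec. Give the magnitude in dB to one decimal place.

|(j30)² + 3.67(j30) + 29.16| = |-870.84 + j110.1| = 877.8
|H(j30)| = 29.16 / 877.8 = 0.03322
20 log₁₀(0.03322) = -29.57 dB

-29.6 dB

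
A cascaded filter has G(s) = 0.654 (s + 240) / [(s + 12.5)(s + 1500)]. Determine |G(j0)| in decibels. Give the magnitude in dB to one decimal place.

-41.5 dB

G(0) = 0.654 × 240 / (12.5 × 1500) = 0.0083712
20 log₁₀(0.0083712) = -41.54 dB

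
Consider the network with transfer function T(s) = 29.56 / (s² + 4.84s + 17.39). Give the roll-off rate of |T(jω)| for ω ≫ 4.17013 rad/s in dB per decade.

-40 dB/decade

With 0 zeros and 2 poles, the high-frequency asymptotic slope is 20 × (0 − 2) = -40 dB/decade.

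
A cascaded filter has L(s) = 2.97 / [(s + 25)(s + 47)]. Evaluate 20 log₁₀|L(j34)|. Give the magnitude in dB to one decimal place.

|j34 + 25| = √(34² + 25²) = 42.2
|j34 + 47| = √(34² + 47²) = 58.01
|L(j34)| = 2.97 / (42.2 × 58.01) = 0.0012132
20 log₁₀(0.0012132) = -58.32 dB

-58.3 dB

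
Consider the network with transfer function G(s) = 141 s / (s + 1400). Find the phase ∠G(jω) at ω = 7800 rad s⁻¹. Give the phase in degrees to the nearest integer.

10°

∠(j7800) = 90.00°
∠(j7800 + 1400) = arctan(7800/1400) = 79.82°
∠G(j7800) = 90.00° − 79.82° = 10.18°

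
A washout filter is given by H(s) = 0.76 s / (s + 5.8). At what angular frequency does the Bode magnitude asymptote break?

5.8 rad s⁻¹

The single real pole at s = −5.8 gives a corner at ω = 5.8 rad s⁻¹.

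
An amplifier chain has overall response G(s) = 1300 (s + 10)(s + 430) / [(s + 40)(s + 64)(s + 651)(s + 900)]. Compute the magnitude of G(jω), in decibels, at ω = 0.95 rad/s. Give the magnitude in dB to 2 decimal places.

|j0.95 + 10| = √(0.95² + 10²) = 10.05
|j0.95 + 430| = √(0.95² + 430²) = 430
|j0.95 + 40| = √(0.95² + 40²) = 40.01
|j0.95 + 64| = √(0.95² + 64²) = 64.01
|j0.95 + 651| = √(0.95² + 651²) = 651
|j0.95 + 900| = √(0.95² + 900²) = 900
|G(j0.95)| = 1300 × 10.05 × 430 / (40.01 × 64.01 × 651 × 900) = 0.0037422
20 log₁₀(0.0037422) = -48.537 dB

-48.54 dB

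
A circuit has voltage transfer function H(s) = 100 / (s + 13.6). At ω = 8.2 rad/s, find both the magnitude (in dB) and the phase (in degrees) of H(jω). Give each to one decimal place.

|H| = 16.0 dB, ∠H = -31.1°

|j8.2 + 13.6| = √(8.2² + 13.6²) = 15.88
|H(j8.2)| = 100 / 15.88 = 6.2969
20 log₁₀(6.2969) = 15.98 dB
∠(j8.2 + 13.6) = arctan(8.2/13.6) = 31.09°
∠H(j8.2) = −31.09° = -31.09°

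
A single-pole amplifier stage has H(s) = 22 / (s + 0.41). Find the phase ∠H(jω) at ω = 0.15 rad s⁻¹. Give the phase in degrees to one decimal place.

-20.1°

∠(j0.15 + 0.41) = arctan(0.15/0.41) = 20.10°
∠H(j0.15) = −20.10° = -20.10°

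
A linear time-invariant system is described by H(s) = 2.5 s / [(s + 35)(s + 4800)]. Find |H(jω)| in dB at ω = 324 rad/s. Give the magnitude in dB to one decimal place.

-65.7 dB

|j324| = 324
|j324 + 35| = √(324² + 35²) = 325.9
|j324 + 4800| = √(324² + 4800²) = 4811
|H(j324)| = 2.5 × 324 / (325.9 × 4811) = 0.00051665
20 log₁₀(0.00051665) = -65.74 dB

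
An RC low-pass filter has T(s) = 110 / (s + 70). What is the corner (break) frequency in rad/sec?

The single real pole at s = −70 gives a corner at ω = 70 rad/sec.

70 rad/sec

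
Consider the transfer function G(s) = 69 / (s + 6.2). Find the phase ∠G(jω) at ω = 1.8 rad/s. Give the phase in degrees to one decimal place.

-16.2°

∠(j1.8 + 6.2) = arctan(1.8/6.2) = 16.19°
∠G(j1.8) = −16.19° = -16.19°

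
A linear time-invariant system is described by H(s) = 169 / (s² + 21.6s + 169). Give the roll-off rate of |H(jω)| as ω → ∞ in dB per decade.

With 0 zeros and 2 poles, the high-frequency asymptotic slope is 20 × (0 − 2) = -40 dB/decade.

-40 dB/decade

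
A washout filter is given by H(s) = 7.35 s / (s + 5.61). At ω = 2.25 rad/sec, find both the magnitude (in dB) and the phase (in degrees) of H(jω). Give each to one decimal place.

|j2.25| = 2.25
|j2.25 + 5.61| = √(2.25² + 5.61²) = 6.044
|H(j2.25)| = 7.35 × 2.25 / 6.044 = 2.736
20 log₁₀(2.736) = 8.74 dB
∠(j2.25) = 90.00°
∠(j2.25 + 5.61) = arctan(2.25/5.61) = 21.85°
∠H(j2.25) = 90.00° − 21.85° = 68.15°

|H| = 8.7 dB, ∠H = 68.1°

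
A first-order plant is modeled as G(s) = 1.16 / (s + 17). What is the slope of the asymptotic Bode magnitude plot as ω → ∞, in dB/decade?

-20 dB/decade

With 0 zeros and 1 pole, the high-frequency asymptotic slope is 20 × (0 − 1) = -20 dB/decade.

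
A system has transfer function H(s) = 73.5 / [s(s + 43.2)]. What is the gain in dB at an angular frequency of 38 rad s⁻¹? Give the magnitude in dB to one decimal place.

|j38 + 43.2| = √(38² + 43.2²) = 57.53
|j38| = 38
|H(j38)| = 73.5 / (57.53 × 38) = 0.033618
20 log₁₀(0.033618) = -29.47 dB

-29.5 dB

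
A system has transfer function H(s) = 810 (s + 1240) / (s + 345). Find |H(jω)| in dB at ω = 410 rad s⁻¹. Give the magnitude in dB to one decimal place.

65.9 dB

|j410 + 1240| = √(410² + 1240²) = 1306
|j410 + 345| = √(410² + 345²) = 535.8
|H(j410)| = 810 × 1306 / 535.8 = 1974.2
20 log₁₀(1974.2) = 65.91 dB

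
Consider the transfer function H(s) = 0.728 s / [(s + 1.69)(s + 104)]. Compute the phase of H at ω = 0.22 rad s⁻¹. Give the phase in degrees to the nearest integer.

82°

∠(j0.22) = 90.00°
∠(j0.22 + 1.69) = arctan(0.22/1.69) = 7.42°
∠(j0.22 + 104) = arctan(0.22/104) = 0.12°
∠H(j0.22) = 90.00° − (7.42° + 0.12°) = 82.46°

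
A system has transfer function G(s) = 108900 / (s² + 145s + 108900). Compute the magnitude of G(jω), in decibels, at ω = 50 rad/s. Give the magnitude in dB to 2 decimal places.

0.18 dB

|(j50)² + 145(j50) + 108900| = |1.064e+05 + j7250| = 1.066e+05
|G(j50)| = 108900 / 1.066e+05 = 1.0211
20 log₁₀(1.0211) = 0.182 dB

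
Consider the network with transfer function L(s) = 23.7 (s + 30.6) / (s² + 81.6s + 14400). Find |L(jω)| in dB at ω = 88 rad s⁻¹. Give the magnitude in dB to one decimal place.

-12.9 dB

|j88 + 30.6| = √(88² + 30.6²) = 93.17
|(j88)² + 81.6(j88) + 14400| = |6656 + j7180.8| = 9791
|L(j88)| = 23.7 × 93.17 / 9791 = 0.22552
20 log₁₀(0.22552) = -12.94 dB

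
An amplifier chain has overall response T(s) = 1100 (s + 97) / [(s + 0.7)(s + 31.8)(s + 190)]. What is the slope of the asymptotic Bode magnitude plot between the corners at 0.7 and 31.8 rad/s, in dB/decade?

-20 dB/decade

In this band the factors already past their corner are: pole at 0.7; net slope = -20 dB/decade.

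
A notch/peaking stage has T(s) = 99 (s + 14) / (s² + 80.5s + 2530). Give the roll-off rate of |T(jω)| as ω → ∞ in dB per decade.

With 1 zero and 2 poles, the high-frequency asymptotic slope is 20 × (1 − 2) = -20 dB/decade.

-20 dB/decade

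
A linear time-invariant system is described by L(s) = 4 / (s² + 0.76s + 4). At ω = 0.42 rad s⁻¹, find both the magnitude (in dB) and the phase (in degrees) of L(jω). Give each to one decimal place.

|L| = 0.4 dB, ∠L = -4.8°

|(j0.42)² + 0.76(j0.42) + 4| = |3.8236 + j0.3192| = 3.837
|L(j0.42)| = 4 / 3.837 = 1.0425
20 log₁₀(1.0425) = 0.36 dB
∠[(j0.42)² + 0.76(j0.42) + 4] = ∠[3.8236 + j0.3192] = 4.77°
∠L(j0.42) = −4.77° = -4.77°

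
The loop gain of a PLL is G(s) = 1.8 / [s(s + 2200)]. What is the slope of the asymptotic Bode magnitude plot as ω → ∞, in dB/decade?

With 0 zeros and 2 poles, the high-frequency asymptotic slope is 20 × (0 − 2) = -40 dB/decade.

-40 dB/decade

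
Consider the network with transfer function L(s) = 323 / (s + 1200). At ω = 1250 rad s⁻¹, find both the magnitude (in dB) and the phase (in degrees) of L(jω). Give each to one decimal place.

|j1250 + 1200| = √(1250² + 1200²) = 1733
|L(j1250)| = 323 / 1733 = 0.18641
20 log₁₀(0.18641) = -14.59 dB
∠(j1250 + 1200) = arctan(1250/1200) = 46.17°
∠L(j1250) = −46.17° = -46.17°

|L| = -14.6 dB, ∠L = -46.2°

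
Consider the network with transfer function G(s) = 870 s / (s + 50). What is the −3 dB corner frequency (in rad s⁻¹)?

50 rad s⁻¹

For a single-pole high-pass, the −3 dB point is at the pole: ω = 50 rad s⁻¹.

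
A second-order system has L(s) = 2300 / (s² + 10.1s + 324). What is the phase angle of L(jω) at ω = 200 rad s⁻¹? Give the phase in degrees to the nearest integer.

∠[(j200)² + 10.1(j200) + 324] = ∠[-39676 + j2020] = 177.09°
∠L(j200) = −177.09° = -177.09°

-177 deg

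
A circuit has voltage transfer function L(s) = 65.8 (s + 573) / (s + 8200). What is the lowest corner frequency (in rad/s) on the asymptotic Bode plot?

573 rad/s

Break frequencies occur at each pole and zero magnitude: 573 rad/s, 8200 rad/s.
The lowest is 573 rad/s.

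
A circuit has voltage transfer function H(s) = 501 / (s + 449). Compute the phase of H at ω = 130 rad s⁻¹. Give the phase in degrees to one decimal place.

∠(j130 + 449) = arctan(130/449) = 16.15°
∠H(j130) = −16.15° = -16.15°

-16.1 deg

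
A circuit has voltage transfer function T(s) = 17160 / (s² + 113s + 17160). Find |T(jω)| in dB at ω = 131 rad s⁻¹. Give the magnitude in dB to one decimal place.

|(j131)² + 113(j131) + 17160| = |-1 + j14803| = 1.48e+04
|T(j131)| = 17160 / 1.48e+04 = 1.1592
20 log₁₀(1.1592) = 1.28 dB

1.3 dB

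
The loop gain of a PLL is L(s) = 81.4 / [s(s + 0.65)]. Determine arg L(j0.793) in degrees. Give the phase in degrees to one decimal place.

-140.7°

∠(j0.793 + 0.65) = arctan(0.793/0.65) = 50.66°
∠(j0.793) = 90.00°
∠L(j0.793) = − (50.66° + 90.00°) = -140.66°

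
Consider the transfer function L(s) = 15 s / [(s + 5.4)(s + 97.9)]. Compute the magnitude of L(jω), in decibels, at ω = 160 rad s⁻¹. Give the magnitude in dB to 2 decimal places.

|j160| = 160
|j160 + 5.4| = √(160² + 5.4²) = 160.1
|j160 + 97.9| = √(160² + 97.9²) = 187.6
|L(j160)| = 15 × 160 / (160.1 × 187.6) = 0.079922
20 log₁₀(0.079922) = -21.947 dB

-21.95 dB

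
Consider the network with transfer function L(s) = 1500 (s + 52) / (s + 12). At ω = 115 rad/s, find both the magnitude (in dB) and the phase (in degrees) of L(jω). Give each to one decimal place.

|L| = 64.3 dB, ∠L = -18.4°

|j115 + 52| = √(115² + 52²) = 126.2
|j115 + 12| = √(115² + 12²) = 115.6
|L(j115)| = 1500 × 126.2 / 115.6 = 1637.3
20 log₁₀(1637.3) = 64.28 dB
∠(j115 + 52) = arctan(115/52) = 65.67°
∠(j115 + 12) = arctan(115/12) = 84.04°
∠L(j115) = 65.67° − 84.04° = -18.37°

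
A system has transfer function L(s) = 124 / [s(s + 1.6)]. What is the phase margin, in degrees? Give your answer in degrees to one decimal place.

8.2°

Gain crossover: |L(jω)| = 1 at ω ≈ 11.1 rad/s.
∠L(j11.1) = −90° − arctan(11.1/1.6) ≈ -171.78°
PM = 180° + (-171.78°) = 8.22°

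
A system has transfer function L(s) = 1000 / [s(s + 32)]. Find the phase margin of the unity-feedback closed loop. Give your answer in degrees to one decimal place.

52.3 deg

Gain crossover: |L(jω)| = 1 at ω ≈ 24.7 rad/sec.
∠L(j24.7) = −90° − arctan(24.7/32) ≈ -127.69°
PM = 180° + (-127.69°) = 52.31°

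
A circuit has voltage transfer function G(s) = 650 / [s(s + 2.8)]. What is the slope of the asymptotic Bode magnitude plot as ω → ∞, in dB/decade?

-40 dB/decade

With 0 zeros and 2 poles, the high-frequency asymptotic slope is 20 × (0 − 2) = -40 dB/decade.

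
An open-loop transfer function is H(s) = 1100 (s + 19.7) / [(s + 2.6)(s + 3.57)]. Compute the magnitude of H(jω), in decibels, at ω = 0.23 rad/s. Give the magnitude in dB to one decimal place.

67.3 dB

|j0.23 + 19.7| = √(0.23² + 19.7²) = 19.7
|j0.23 + 2.6| = √(0.23² + 2.6²) = 2.61
|j0.23 + 3.57| = √(0.23² + 3.57²) = 3.577
|H(j0.23)| = 1100 × 19.7 / (2.61 × 3.577) = 2320.9
20 log₁₀(2320.9) = 67.31 dB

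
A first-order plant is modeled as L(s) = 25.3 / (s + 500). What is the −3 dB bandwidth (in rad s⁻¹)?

For a single-pole low-pass, the −3 dB point is at the pole: ω = 500 rad s⁻¹.

500 rad s⁻¹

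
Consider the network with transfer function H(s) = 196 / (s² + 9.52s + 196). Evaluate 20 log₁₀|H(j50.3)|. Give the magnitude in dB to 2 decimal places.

-21.70 dB

|(j50.3)² + 9.52(j50.3) + 196| = |-2334.1 + j478.86| = 2383
|H(j50.3)| = 196 / 2383 = 0.082259
20 log₁₀(0.082259) = -21.696 dB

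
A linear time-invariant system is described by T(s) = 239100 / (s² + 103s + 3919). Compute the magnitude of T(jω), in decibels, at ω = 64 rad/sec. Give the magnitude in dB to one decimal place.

|(j64)² + 103(j64) + 3919| = |-177 + j6592| = 6594
|T(j64)| = 239100 / 6594 = 36.258
20 log₁₀(36.258) = 31.19 dB

31.2 dB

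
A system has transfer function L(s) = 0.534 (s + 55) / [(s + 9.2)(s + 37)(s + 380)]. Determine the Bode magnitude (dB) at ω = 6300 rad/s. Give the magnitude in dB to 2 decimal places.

|j6300 + 55| = √(6300² + 55²) = 6300
|j6300 + 9.2| = √(6300² + 9.2²) = 6300
|j6300 + 37| = √(6300² + 37²) = 6300
|j6300 + 380| = √(6300² + 380²) = 6311
|L(j6300)| = 0.534 × 6300 / (6300 × 6300 × 6311) = 1.343e-08
20 log₁₀(1.343e-08) = -157.438 dB

-157.44 dB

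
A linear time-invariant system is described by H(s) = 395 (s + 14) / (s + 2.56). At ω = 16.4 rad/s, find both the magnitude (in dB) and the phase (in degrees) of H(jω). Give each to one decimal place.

|j16.4 + 14| = √(16.4² + 14²) = 21.56
|j16.4 + 2.56| = √(16.4² + 2.56²) = 16.6
|H(j16.4)| = 395 × 21.56 / 16.6 = 513.14
20 log₁₀(513.14) = 54.20 dB
∠(j16.4 + 14) = arctan(16.4/14) = 49.51°
∠(j16.4 + 2.56) = arctan(16.4/2.56) = 81.13°
∠H(j16.4) = 49.51° − 81.13° = -31.61°

|H| = 54.2 dB, ∠H = -31.6°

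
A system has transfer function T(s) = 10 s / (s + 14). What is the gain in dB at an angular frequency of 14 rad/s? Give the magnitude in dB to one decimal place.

17.0 dB

|j14| = 14
|j14 + 14| = √(14² + 14²) = 19.8
|T(j14)| = 10 × 14 / 19.8 = 7.0711
20 log₁₀(7.0711) = 16.99 dB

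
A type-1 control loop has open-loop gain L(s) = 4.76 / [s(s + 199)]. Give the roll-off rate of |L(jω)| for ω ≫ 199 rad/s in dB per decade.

-40 dB/decade

With 0 zeros and 2 poles, the high-frequency asymptotic slope is 20 × (0 − 2) = -40 dB/decade.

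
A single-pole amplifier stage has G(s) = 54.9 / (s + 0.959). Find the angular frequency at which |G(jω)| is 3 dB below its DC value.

For a single-pole low-pass, the −3 dB point is at the pole: ω = 0.959 rad/s.

0.959 rad/s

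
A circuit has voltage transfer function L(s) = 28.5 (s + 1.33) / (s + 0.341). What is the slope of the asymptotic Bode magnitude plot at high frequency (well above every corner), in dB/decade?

With 1 zero and 1 pole, the high-frequency asymptotic slope is 20 × (1 − 1) = 0 dB/decade.

0 dB/decade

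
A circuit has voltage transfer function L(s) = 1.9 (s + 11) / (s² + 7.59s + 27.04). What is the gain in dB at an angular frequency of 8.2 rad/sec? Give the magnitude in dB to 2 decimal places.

-9.07 dB

|j8.2 + 11| = √(8.2² + 11²) = 13.72
|(j8.2)² + 7.59(j8.2) + 27.04| = |-40.2 + j62.238| = 74.09
|L(j8.2)| = 1.9 × 13.72 / 74.09 = 0.35183
20 log₁₀(0.35183) = -9.073 dB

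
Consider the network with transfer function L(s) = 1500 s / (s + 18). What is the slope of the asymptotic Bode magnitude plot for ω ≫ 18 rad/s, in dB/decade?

0 dB/decade

With 1 zero and 1 pole, the high-frequency asymptotic slope is 20 × (1 − 1) = 0 dB/decade.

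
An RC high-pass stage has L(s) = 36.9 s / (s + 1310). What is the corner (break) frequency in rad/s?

1310 rad/s

The single real pole at s = −1310 gives a corner at ω = 1310 rad/s.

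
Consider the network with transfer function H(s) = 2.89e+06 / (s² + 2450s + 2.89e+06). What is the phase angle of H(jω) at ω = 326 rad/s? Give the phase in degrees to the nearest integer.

-16 deg

∠[(j326)² + 2450(j326) + 2.89e+06] = ∠[2.7837e+06 + j7.987e+05] = 16.01°
∠H(j326) = −16.01° = -16.01°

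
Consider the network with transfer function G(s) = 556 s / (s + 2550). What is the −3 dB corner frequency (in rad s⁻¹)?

For a single-pole high-pass, the −3 dB point is at the pole: ω = 2550 rad s⁻¹.

2550 rad s⁻¹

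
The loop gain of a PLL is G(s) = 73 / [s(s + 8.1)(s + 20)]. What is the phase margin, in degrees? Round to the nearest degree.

Gain crossover: |G(jω)| = 1 at ω ≈ 0.45 rad/sec.
∠G(j0.45) = −90° − arctan(0.45/8.1) − arctan(0.45/20) ≈ -94.47°
PM = 180° + (-94.47°) = 85.53°

86°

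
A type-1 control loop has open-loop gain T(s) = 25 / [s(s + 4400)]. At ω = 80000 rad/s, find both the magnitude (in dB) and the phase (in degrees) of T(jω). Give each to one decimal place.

|T| = -168.2 dB, ∠T = -176.9°

|j80000 + 4400| = √(80000² + 4400²) = 8.012e+04
|j80000| = 8e+04
|T(j80000)| = 25 / (8.012e+04 × 8e+04) = 3.9004e-09
20 log₁₀(3.9004e-09) = -168.18 dB
∠(j80000 + 4400) = arctan(80000/4400) = 86.85°
∠(j80000) = 90.00°
∠T(j80000) = − (86.85° + 90.00°) = -176.85°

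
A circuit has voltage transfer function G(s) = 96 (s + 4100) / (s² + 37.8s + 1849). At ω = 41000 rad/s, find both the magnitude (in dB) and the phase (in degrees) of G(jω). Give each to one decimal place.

|j41000 + 4100| = √(41000² + 4100²) = 4.12e+04
|(j41000)² + 37.8(j41000) + 1849| = |-1.681e+09 + j1.5498e+06| = 1.681e+09
|G(j41000)| = 96 × 4.12e+04 / 1.681e+09 = 0.0023531
20 log₁₀(0.0023531) = -52.57 dB
∠(j41000 + 4100) = arctan(41000/4100) = 84.29°
∠[(j41000)² + 37.8(j41000) + 1849] = ∠[-1.681e+09 + j1.5498e+06] = 179.95°
∠G(j41000) = 84.29° − 179.95° = -95.66°

|G| = -52.6 dB, ∠G = -95.7°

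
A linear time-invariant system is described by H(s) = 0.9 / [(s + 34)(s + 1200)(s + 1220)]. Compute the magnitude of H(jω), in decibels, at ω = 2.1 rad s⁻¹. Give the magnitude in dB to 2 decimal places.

|j2.1 + 34| = √(2.1² + 34²) = 34.06
|j2.1 + 1200| = √(2.1² + 1200²) = 1200
|j2.1 + 1220| = √(2.1² + 1220²) = 1220
|H(j2.1)| = 0.9 / (34.06 × 1200 × 1220) = 1.8047e-08
20 log₁₀(1.8047e-08) = -154.872 dB

-154.87 dB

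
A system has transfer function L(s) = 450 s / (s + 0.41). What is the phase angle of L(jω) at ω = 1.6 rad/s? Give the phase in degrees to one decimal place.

14.4°

∠(j1.6) = 90.00°
∠(j1.6 + 0.41) = arctan(1.6/0.41) = 75.63°
∠L(j1.6) = 90.00° − 75.63° = 14.37°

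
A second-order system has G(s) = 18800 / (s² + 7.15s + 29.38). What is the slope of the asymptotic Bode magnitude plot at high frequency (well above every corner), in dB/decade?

-40 dB/decade

With 0 zeros and 2 poles, the high-frequency asymptotic slope is 20 × (0 − 2) = -40 dB/decade.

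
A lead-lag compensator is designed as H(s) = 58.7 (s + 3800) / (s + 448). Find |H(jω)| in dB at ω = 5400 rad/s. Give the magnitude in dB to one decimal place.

37.1 dB

|j5400 + 3800| = √(5400² + 3800²) = 6603
|j5400 + 448| = √(5400² + 448²) = 5419
|H(j5400)| = 58.7 × 6603 / 5419 = 71.532
20 log₁₀(71.532) = 37.09 dB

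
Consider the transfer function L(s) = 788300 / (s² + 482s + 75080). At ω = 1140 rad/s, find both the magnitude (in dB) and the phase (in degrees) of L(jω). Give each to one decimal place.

|L| = -4.6 dB, ∠L = -155.8°

|(j1140)² + 482(j1140) + 75080| = |-1.2245e+06 + j5.4948e+05| = 1.342e+06
|L(j1140)| = 788300 / 1.342e+06 = 0.58734
20 log₁₀(0.58734) = -4.62 dB
∠[(j1140)² + 482(j1140) + 75080] = ∠[-1.2245e+06 + j5.4948e+05] = 155.83°
∠L(j1140) = −155.83° = -155.83°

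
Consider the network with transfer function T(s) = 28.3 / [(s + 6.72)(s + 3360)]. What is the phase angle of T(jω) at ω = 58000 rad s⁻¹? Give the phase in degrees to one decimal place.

-176.7°

∠(j58000 + 6.72) = arctan(58000/6.72) = 89.99°
∠(j58000 + 3360) = arctan(58000/3360) = 86.68°
∠T(j58000) = − (89.99° + 86.68°) = -176.68°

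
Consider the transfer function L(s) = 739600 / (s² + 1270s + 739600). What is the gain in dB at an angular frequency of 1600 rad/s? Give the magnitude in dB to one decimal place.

|(j1600)² + 1270(j1600) + 739600| = |-1.8204e+06 + j2.032e+06| = 2.728e+06
|L(j1600)| = 739600 / 2.728e+06 = 0.2711
20 log₁₀(0.2711) = -11.34 dB

-11.3 dB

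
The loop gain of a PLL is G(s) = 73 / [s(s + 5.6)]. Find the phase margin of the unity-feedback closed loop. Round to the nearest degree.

36°

Gain crossover: |G(jω)| = 1 at ω ≈ 7.68 rad/s.
∠G(j7.68) = −90° − arctan(7.68/5.6) ≈ -143.90°
PM = 180° + (-143.90°) = 36.10°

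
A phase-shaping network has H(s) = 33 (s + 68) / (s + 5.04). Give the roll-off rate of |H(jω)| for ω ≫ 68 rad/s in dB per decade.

0 dB/decade

With 1 zero and 1 pole, the high-frequency asymptotic slope is 20 × (1 − 1) = 0 dB/decade.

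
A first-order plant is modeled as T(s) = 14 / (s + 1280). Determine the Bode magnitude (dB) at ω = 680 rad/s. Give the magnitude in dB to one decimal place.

-40.3 dB

|j680 + 1280| = √(680² + 1280²) = 1449
|T(j680)| = 14 / 1449 = 0.0096591
20 log₁₀(0.0096591) = -40.30 dB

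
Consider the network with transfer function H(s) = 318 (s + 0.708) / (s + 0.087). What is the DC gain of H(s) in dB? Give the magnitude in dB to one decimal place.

H(0) = 318 × 0.708 / 0.087 = 2587.9
20 log₁₀(2587.9) = 68.26 dB

68.3 dB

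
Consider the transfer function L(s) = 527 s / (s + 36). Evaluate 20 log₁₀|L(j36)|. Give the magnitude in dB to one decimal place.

|j36| = 36
|j36 + 36| = √(36² + 36²) = 50.91
|L(j36)| = 527 × 36 / 50.91 = 372.65
20 log₁₀(372.65) = 51.43 dB

51.4 dB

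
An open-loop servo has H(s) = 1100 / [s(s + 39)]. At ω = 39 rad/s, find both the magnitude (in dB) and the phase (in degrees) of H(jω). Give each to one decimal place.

|H| = -5.8 dB, ∠H = -135.0°

|j39 + 39| = √(39² + 39²) = 55.15
|j39| = 39
|H(j39)| = 1100 / (55.15 × 39) = 0.51139
20 log₁₀(0.51139) = -5.83 dB
∠(j39 + 39) = arctan(39/39) = 45.00°
∠(j39) = 90.00°
∠H(j39) = − (45.00° + 90.00°) = -135.00°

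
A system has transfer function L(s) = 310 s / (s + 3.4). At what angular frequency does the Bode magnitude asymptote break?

The single real pole at s = −3.4 gives a corner at ω = 3.4 rad s⁻¹.

3.4 rad s⁻¹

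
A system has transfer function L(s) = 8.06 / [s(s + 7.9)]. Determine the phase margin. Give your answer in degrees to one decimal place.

Gain crossover: |L(jω)| = 1 at ω ≈ 1.01 rad/s.
∠L(j1.01) = −90° − arctan(1.01/7.9) ≈ -97.30°
PM = 180° + (-97.30°) = 82.70°

82.7°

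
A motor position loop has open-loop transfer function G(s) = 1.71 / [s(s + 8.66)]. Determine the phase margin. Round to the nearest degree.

Gain crossover: |G(jω)| = 1 at ω ≈ 0.197 rad/sec.
∠G(j0.197) = −90° − arctan(0.197/8.66) ≈ -91.31°
PM = 180° + (-91.31°) = 88.69°

89°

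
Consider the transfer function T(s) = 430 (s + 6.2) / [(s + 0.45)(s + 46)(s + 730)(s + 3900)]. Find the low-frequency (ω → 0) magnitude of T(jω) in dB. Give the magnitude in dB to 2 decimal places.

-86.89 dB

T(0) = 430 × 6.2 / (0.45 × 46 × 730 × 3900) = 4.5238e-05
20 log₁₀(4.5238e-05) = -86.890 dB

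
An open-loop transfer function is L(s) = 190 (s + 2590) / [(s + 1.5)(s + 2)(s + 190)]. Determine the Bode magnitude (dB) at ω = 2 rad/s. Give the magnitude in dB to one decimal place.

51.3 dB

|j2 + 2590| = √(2² + 2590²) = 2590
|j2 + 1.5| = √(2² + 1.5²) = 2.5
|j2 + 2| = √(2² + 2²) = 2.828
|j2 + 190| = √(2² + 190²) = 190
|L(j2)| = 190 × 2590 / (2.5 × 2.828 × 190) = 366.26
20 log₁₀(366.26) = 51.28 dB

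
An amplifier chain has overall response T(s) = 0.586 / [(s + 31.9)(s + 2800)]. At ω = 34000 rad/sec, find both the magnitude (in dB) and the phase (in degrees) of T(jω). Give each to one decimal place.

|T| = -185.9 dB, ∠T = -175.2°

|j34000 + 31.9| = √(34000² + 31.9²) = 3.4e+04
|j34000 + 2800| = √(34000² + 2800²) = 3.412e+04
|T(j34000)| = 0.586 / (3.4e+04 × 3.412e+04) = 5.0521e-10
20 log₁₀(5.0521e-10) = -185.93 dB
∠(j34000 + 31.9) = arctan(34000/31.9) = 89.95°
∠(j34000 + 2800) = arctan(34000/2800) = 85.29°
∠T(j34000) = − (89.95° + 85.29°) = -175.24°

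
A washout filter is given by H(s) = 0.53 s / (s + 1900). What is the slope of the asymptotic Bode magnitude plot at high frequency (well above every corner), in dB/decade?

With 1 zero and 1 pole, the high-frequency asymptotic slope is 20 × (1 − 1) = 0 dB/decade.

0 dB/decade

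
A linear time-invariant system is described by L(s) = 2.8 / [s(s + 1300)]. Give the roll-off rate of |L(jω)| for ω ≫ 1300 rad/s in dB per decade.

With 0 zeros and 2 poles, the high-frequency asymptotic slope is 20 × (0 − 2) = -40 dB/decade.

-40 dB/decade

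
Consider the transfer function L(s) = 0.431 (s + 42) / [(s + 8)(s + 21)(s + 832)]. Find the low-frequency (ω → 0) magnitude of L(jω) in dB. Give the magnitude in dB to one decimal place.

L(0) = 0.431 × 42 / (8 × 21 × 832) = 0.00012951
20 log₁₀(0.00012951) = -77.75 dB

-77.8 dB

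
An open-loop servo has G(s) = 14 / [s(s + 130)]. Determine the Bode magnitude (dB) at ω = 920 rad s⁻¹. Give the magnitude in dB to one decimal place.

-95.7 dB

|j920 + 130| = √(920² + 130²) = 929.1
|j920| = 920
|G(j920)| = 14 / (929.1 × 920) = 1.6378e-05
20 log₁₀(1.6378e-05) = -95.71 dB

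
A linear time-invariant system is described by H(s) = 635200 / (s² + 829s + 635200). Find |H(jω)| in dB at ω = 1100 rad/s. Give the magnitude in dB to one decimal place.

-4.6 dB

|(j1100)² + 829(j1100) + 635200| = |-5.748e+05 + j9.119e+05| = 1.078e+06
|H(j1100)| = 635200 / 1.078e+06 = 0.58927
20 log₁₀(0.58927) = -4.59 dB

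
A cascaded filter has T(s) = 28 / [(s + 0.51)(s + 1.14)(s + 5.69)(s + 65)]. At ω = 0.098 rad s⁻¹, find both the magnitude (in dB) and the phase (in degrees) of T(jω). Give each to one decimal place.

|T| = -17.9 dB, ∠T = -16.9°

|j0.098 + 0.51| = √(0.098² + 0.51²) = 0.5193
|j0.098 + 1.14| = √(0.098² + 1.14²) = 1.144
|j0.098 + 5.69| = √(0.098² + 5.69²) = 5.691
|j0.098 + 65| = √(0.098² + 65²) = 65
|T(j0.098)| = 28 / (0.5193 × 1.144 × 5.691 × 65) = 0.12739
20 log₁₀(0.12739) = -17.90 dB
∠(j0.098 + 0.51) = arctan(0.098/0.51) = 10.88°
∠(j0.098 + 1.14) = arctan(0.098/1.14) = 4.91°
∠(j0.098 + 5.69) = arctan(0.098/5.69) = 0.99°
∠(j0.098 + 65) = arctan(0.098/65) = 0.09°
∠T(j0.098) = − (10.88° + 4.91° + 0.99° + 0.09°) = -16.86°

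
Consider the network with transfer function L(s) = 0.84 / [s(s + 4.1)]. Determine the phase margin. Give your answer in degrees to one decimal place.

87.1 deg

Gain crossover: |L(jω)| = 1 at ω ≈ 0.205 rad s⁻¹.
∠L(j0.205) = −90° − arctan(0.205/4.1) ≈ -92.86°
PM = 180° + (-92.86°) = 87.14°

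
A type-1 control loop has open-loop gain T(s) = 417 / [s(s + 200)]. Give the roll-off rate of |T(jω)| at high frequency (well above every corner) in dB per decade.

-40 dB/decade

With 0 zeros and 2 poles, the high-frequency asymptotic slope is 20 × (0 − 2) = -40 dB/decade.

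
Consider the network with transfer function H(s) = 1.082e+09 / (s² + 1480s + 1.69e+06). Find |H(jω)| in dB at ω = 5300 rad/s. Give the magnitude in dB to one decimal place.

|(j5300)² + 1480(j5300) + 1.69e+06| = |-2.64e+07 + j7.844e+06| = 2.754e+07
|H(j5300)| = 1.082e+09 / 2.754e+07 = 39.287
20 log₁₀(39.287) = 31.89 dB

31.9 dB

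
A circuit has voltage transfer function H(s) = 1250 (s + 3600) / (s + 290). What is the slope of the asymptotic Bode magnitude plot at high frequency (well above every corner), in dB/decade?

With 1 zero and 1 pole, the high-frequency asymptotic slope is 20 × (1 − 1) = 0 dB/decade.

0 dB/decade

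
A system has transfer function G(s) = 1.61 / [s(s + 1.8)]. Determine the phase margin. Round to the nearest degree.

Gain crossover: |G(jω)| = 1 at ω ≈ 0.815 rad/s.
∠G(j0.815) = −90° − arctan(0.815/1.8) ≈ -114.36°
PM = 180° + (-114.36°) = 65.64°

66°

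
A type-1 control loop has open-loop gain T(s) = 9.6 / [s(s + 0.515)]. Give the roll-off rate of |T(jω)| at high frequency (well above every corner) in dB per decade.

-40 dB/decade

With 0 zeros and 2 poles, the high-frequency asymptotic slope is 20 × (0 − 2) = -40 dB/decade.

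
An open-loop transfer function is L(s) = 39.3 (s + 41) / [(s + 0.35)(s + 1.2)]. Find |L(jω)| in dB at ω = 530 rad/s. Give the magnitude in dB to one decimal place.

|j530 + 41| = √(530² + 41²) = 531.6
|j530 + 0.35| = √(530² + 0.35²) = 530
|j530 + 1.2| = √(530² + 1.2²) = 530
|L(j530)| = 39.3 × 531.6 / (530 × 530) = 0.074372
20 log₁₀(0.074372) = -22.57 dB

-22.6 dB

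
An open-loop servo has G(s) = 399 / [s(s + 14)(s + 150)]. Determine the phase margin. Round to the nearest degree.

Gain crossover: |G(jω)| = 1 at ω ≈ 0.19 rad s⁻¹.
∠G(j0.19) = −90° − arctan(0.19/14) − arctan(0.19/150) ≈ -90.85°
PM = 180° + (-90.85°) = 89.15°

89°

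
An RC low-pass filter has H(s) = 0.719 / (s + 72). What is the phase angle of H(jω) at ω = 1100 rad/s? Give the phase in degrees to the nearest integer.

∠(j1100 + 72) = arctan(1100/72) = 86.26°
∠H(j1100) = −86.26° = -86.26°

-86 deg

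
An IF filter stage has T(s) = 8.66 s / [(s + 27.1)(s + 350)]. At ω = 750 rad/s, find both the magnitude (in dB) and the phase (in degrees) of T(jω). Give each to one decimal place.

|T| = -39.6 dB, ∠T = -62.9°

|j750| = 750
|j750 + 27.1| = √(750² + 27.1²) = 750.5
|j750 + 350| = √(750² + 350²) = 827.6
|T(j750)| = 8.66 × 750 / (750.5 × 827.6) = 0.010457
20 log₁₀(0.010457) = -39.61 dB
∠(j750) = 90.00°
∠(j750 + 27.1) = arctan(750/27.1) = 87.93°
∠(j750 + 350) = arctan(750/350) = 64.98°
∠T(j750) = 90.00° − (87.93° + 64.98°) = -62.91°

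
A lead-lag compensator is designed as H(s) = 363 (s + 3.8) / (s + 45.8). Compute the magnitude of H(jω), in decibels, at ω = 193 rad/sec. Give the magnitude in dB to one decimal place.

51.0 dB

|j193 + 3.8| = √(193² + 3.8²) = 193
|j193 + 45.8| = √(193² + 45.8²) = 198.4
|H(j193)| = 363 × 193 / 198.4 = 353.26
20 log₁₀(353.26) = 50.96 dB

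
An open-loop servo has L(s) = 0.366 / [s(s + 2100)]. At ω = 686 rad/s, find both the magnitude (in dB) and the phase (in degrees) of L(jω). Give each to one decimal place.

|j686 + 2100| = √(686² + 2100²) = 2209
|j686| = 686
|L(j686)| = 0.366 / (2209 × 686) = 2.415e-07
20 log₁₀(2.415e-07) = -132.34 dB
∠(j686 + 2100) = arctan(686/2100) = 18.09°
∠(j686) = 90.00°
∠L(j686) = − (18.09° + 90.00°) = -108.09°

|L| = -132.3 dB, ∠L = -108.1°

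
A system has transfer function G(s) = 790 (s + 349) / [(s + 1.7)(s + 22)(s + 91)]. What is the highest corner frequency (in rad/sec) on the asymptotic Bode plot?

Break frequencies occur at each pole and zero magnitude: 1.7 rad/sec, 22 rad/sec, 91 rad/sec, 349 rad/sec.
The highest is 349 rad/sec.

349 rad/sec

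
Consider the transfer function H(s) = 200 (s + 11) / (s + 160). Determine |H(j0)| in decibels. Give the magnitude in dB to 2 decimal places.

H(0) = 200 × 11 / 160 = 13.75
20 log₁₀(13.75) = 22.766 dB

22.77 dB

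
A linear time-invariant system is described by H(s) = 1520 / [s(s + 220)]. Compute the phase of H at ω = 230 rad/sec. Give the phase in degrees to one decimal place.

∠(j230 + 220) = arctan(230/220) = 46.27°
∠(j230) = 90.00°
∠H(j230) = − (46.27° + 90.00°) = -136.27°

-136.3°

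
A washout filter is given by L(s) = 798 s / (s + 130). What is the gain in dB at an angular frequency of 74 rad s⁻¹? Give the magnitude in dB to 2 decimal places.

|j74| = 74
|j74 + 130| = √(74² + 130²) = 149.6
|L(j74)| = 798 × 74 / 149.6 = 394.77
20 log₁₀(394.77) = 51.927 dB

51.93 dB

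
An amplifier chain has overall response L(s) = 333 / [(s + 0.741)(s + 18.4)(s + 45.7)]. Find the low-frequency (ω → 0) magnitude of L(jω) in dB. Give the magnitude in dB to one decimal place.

-5.4 dB

L(0) = 333 / (0.741 × 18.4 × 45.7) = 0.53443
20 log₁₀(0.53443) = -5.44 dB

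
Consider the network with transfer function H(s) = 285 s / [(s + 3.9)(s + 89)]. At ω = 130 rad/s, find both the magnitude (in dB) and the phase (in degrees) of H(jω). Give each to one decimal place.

|H| = 5.1 dB, ∠H = -53.9°

|j130| = 130
|j130 + 3.9| = √(130² + 3.9²) = 130.1
|j130 + 89| = √(130² + 89²) = 157.5
|H(j130)| = 285 × 130 / (130.1 × 157.5) = 1.8082
20 log₁₀(1.8082) = 5.14 dB
∠(j130) = 90.00°
∠(j130 + 3.9) = arctan(130/3.9) = 88.28°
∠(j130 + 89) = arctan(130/89) = 55.60°
∠H(j130) = 90.00° − (88.28° + 55.60°) = -53.89°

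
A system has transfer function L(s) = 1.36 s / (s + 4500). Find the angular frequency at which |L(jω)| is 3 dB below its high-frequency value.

4500 rad/sec

For a single-pole high-pass, the −3 dB point is at the pole: ω = 4500 rad/sec.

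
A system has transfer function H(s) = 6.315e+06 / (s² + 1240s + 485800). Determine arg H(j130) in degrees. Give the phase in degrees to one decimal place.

∠[(j130)² + 1240(j130) + 485800] = ∠[4.689e+05 + j1.612e+05] = 18.97°
∠H(j130) = −18.97° = -18.97°

-19.0°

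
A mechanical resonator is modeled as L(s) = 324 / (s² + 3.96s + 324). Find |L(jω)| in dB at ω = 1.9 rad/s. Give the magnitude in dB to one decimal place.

|(j1.9)² + 3.96(j1.9) + 324| = |320.39 + j7.524| = 320.5
|L(j1.9)| = 324 / 320.5 = 1.011
20 log₁₀(1.011) = 0.09 dB

0.1 dB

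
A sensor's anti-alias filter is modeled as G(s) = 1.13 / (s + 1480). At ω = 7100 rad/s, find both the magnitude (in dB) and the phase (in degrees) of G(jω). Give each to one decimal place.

|G| = -76.1 dB, ∠G = -78.2°

|j7100 + 1480| = √(7100² + 1480²) = 7253
|G(j7100)| = 1.13 / 7253 = 0.00015581
20 log₁₀(0.00015581) = -76.15 dB
∠(j7100 + 1480) = arctan(7100/1480) = 78.23°
∠G(j7100) = −78.23° = -78.23°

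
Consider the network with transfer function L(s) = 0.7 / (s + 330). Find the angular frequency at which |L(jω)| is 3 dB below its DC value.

For a single-pole low-pass, the −3 dB point is at the pole: ω = 330 rad/sec.

330 rad/sec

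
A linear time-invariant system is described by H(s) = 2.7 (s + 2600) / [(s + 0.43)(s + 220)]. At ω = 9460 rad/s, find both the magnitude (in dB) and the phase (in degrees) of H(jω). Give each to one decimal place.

|H| = -70.6 dB, ∠H = -104.0°

|j9460 + 2600| = √(9460² + 2600²) = 9811
|j9460 + 0.43| = √(9460² + 0.43²) = 9460
|j9460 + 220| = √(9460² + 220²) = 9463
|H(j9460)| = 2.7 × 9811 / (9460 × 9463) = 0.00029592
20 log₁₀(0.00029592) = -70.58 dB
∠(j9460 + 2600) = arctan(9460/2600) = 74.63°
∠(j9460 + 0.43) = arctan(9460/0.43) = 90.00°
∠(j9460 + 220) = arctan(9460/220) = 88.67°
∠H(j9460) = 74.63° − (90.00° + 88.67°) = -104.03°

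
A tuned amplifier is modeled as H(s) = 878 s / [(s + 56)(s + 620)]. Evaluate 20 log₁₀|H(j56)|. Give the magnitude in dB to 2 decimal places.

|j56| = 56
|j56 + 56| = √(56² + 56²) = 79.2
|j56 + 620| = √(56² + 620²) = 622.5
|H(j56)| = 878 × 56 / (79.2 × 622.5) = 0.99729
20 log₁₀(0.99729) = -0.024 dB

-0.02 dB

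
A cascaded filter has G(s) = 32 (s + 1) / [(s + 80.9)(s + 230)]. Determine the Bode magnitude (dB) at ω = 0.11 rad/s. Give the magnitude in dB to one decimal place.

|j0.11 + 1| = √(0.11² + 1²) = 1.006
|j0.11 + 80.9| = √(0.11² + 80.9²) = 80.9
|j0.11 + 230| = √(0.11² + 230²) = 230
|G(j0.11)| = 32 × 1.006 / (80.9 × 230) = 0.0017302
20 log₁₀(0.0017302) = -55.24 dB

-55.2 dB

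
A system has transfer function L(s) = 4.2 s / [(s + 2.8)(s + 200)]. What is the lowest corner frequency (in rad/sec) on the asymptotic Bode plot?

2.8 rad/sec

Break frequencies occur at each pole and zero magnitude: 2.8 rad/sec, 200 rad/sec.
The lowest is 2.8 rad/sec.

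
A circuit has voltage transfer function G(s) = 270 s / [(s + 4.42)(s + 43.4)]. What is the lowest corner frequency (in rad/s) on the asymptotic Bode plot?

4.42 rad/s

Break frequencies occur at each pole and zero magnitude: 4.42 rad/s, 43.4 rad/s.
The lowest is 4.42 rad/s.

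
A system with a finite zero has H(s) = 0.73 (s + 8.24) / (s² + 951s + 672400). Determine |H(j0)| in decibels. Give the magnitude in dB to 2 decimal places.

H(0) = 0.73 × 8.24 / 672400 = 8.9459e-06
20 log₁₀(8.9459e-06) = -100.968 dB

-100.97 dB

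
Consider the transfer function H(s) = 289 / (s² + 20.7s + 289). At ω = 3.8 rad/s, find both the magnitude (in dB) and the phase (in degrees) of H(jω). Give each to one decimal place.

|H| = 0.1 dB, ∠H = -16.0 deg

|(j3.8)² + 20.7(j3.8) + 289| = |274.56 + j78.66| = 285.6
|H(j3.8)| = 289 / 285.6 = 1.0119
20 log₁₀(1.0119) = 0.10 dB
∠[(j3.8)² + 20.7(j3.8) + 289] = ∠[274.56 + j78.66] = 15.99°
∠H(j3.8) = −15.99° = -15.99°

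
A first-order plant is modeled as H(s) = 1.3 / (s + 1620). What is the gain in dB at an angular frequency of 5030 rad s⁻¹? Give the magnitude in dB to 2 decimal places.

-72.18 dB

|j5030 + 1620| = √(5030² + 1620²) = 5284
|H(j5030)| = 1.3 / 5284 = 0.00024601
20 log₁₀(0.00024601) = -72.181 dB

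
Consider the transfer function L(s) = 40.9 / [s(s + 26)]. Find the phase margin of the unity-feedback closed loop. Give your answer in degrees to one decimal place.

Gain crossover: |L(jω)| = 1 at ω ≈ 1.57 rad/s.
∠L(j1.57) = −90° − arctan(1.57/26) ≈ -93.46°
PM = 180° + (-93.46°) = 86.54°

86.5°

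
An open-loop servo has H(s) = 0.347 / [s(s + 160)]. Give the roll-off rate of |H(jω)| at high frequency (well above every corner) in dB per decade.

-40 dB/decade

With 0 zeros and 2 poles, the high-frequency asymptotic slope is 20 × (0 − 2) = -40 dB/decade.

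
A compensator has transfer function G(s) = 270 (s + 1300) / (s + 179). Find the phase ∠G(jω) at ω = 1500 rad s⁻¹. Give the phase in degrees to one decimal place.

-34.1°

∠(j1500 + 1300) = arctan(1500/1300) = 49.09°
∠(j1500 + 179) = arctan(1500/179) = 83.19°
∠G(j1500) = 49.09° − 83.19° = -34.11°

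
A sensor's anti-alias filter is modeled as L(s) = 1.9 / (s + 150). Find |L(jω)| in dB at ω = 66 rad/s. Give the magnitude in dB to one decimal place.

|j66 + 150| = √(66² + 150²) = 163.9
|L(j66)| = 1.9 / 163.9 = 0.011594
20 log₁₀(0.011594) = -38.72 dB

-38.7 dB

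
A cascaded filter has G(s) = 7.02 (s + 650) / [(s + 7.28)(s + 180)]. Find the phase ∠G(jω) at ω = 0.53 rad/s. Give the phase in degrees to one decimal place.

∠(j0.53 + 650) = arctan(0.53/650) = 0.05°
∠(j0.53 + 7.28) = arctan(0.53/7.28) = 4.16°
∠(j0.53 + 180) = arctan(0.53/180) = 0.17°
∠G(j0.53) = 0.05° − (4.16° + 0.17°) = -4.29°

-4.3°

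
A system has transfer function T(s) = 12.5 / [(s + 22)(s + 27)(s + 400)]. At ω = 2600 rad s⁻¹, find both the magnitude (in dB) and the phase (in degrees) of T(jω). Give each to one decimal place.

|T| = -183.1 dB, ∠T = -260.2°

|j2600 + 22| = √(2600² + 22²) = 2600
|j2600 + 27| = √(2600² + 27²) = 2600
|j2600 + 400| = √(2600² + 400²) = 2631
|T(j2600)| = 12.5 / (2600 × 2600 × 2631) = 7.0286e-10
20 log₁₀(7.0286e-10) = -183.06 dB
∠(j2600 + 22) = arctan(2600/22) = 89.52°
∠(j2600 + 27) = arctan(2600/27) = 89.41°
∠(j2600 + 400) = arctan(2600/400) = 81.25°
∠T(j2600) = − (89.52° + 89.41° + 81.25°) = -260.17°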